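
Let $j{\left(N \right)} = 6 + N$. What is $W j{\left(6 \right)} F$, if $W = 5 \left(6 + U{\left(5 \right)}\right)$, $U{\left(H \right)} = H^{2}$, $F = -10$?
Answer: $-18600$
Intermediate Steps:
$W = 155$ ($W = 5 \left(6 + 5^{2}\right) = 5 \left(6 + 25\right) = 5 \cdot 31 = 155$)
$W j{\left(6 \right)} F = 155 \left(6 + 6\right) \left(-10\right) = 155 \cdot 12 \left(-10\right) = 1860 \left(-10\right) = -18600$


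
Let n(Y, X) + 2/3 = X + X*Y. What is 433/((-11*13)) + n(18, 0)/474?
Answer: -308006/101673 ≈ -3.0294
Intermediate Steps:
n(Y, X) = -⅔ + X + X*Y (n(Y, X) = -⅔ + (X + X*Y) = -⅔ + X + X*Y)
433/((-11*13)) + n(18, 0)/474 = 433/((-11*13)) + (-⅔ + 0 + 0*18)/474 = 433/(-143) + (-⅔ + 0 + 0)*(1/474) = 433*(-1/143) - ⅔*1/474 = -433/143 - 1/711 = -308006/101673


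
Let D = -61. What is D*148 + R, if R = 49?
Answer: -8979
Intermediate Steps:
D*148 + R = -61*148 + 49 = -9028 + 49 = -8979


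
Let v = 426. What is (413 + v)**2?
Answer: 703921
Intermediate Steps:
(413 + v)**2 = (413 + 426)**2 = 839**2 = 703921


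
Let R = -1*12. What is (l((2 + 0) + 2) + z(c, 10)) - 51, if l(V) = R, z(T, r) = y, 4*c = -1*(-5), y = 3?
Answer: -60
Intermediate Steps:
c = 5/4 (c = (-1*(-5))/4 = (1/4)*5 = 5/4 ≈ 1.2500)
z(T, r) = 3
R = -12
l(V) = -12
(l((2 + 0) + 2) + z(c, 10)) - 51 = (-12 + 3) - 51 = -9 - 51 = -60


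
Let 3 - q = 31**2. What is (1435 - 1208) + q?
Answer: -731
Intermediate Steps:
q = -958 (q = 3 - 1*31**2 = 3 - 1*961 = 3 - 961 = -958)
(1435 - 1208) + q = (1435 - 1208) - 958 = 227 - 958 = -731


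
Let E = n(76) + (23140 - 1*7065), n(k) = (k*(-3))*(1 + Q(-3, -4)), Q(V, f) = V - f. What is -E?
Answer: -15619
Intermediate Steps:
n(k) = -6*k (n(k) = (k*(-3))*(1 + (-3 - 1*(-4))) = (-3*k)*(1 + (-3 + 4)) = (-3*k)*(1 + 1) = -3*k*2 = -6*k)
E = 15619 (E = -6*76 + (23140 - 1*7065) = -456 + (23140 - 7065) = -456 + 16075 = 15619)
-E = -1*15619 = -15619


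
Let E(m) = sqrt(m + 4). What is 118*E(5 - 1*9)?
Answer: 0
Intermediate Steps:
E(m) = sqrt(4 + m)
118*E(5 - 1*9) = 118*sqrt(4 + (5 - 1*9)) = 118*sqrt(4 + (5 - 9)) = 118*sqrt(4 - 4) = 118*sqrt(0) = 118*0 = 0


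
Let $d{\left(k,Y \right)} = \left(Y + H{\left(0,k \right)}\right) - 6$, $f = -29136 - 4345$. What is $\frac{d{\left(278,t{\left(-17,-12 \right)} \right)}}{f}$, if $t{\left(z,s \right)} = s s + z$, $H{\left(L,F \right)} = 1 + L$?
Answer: $- \frac{122}{33481} \approx -0.0036439$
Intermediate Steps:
$t{\left(z,s \right)} = z + s^{2}$ ($t{\left(z,s \right)} = s^{2} + z = z + s^{2}$)
$f = -33481$ ($f = -29136 - 4345 = -33481$)
$d{\left(k,Y \right)} = -5 + Y$ ($d{\left(k,Y \right)} = \left(Y + \left(1 + 0\right)\right) - 6 = \left(Y + 1\right) - 6 = \left(1 + Y\right) - 6 = -5 + Y$)
$\frac{d{\left(278,t{\left(-17,-12 \right)} \right)}}{f} = \frac{-5 - \left(17 - \left(-12\right)^{2}\right)}{-33481} = \left(-5 + \left(-17 + 144\right)\right) \left(- \frac{1}{33481}\right) = \left(-5 + 127\right) \left(- \frac{1}{33481}\right) = 122 \left(- \frac{1}{33481}\right) = - \frac{122}{33481}$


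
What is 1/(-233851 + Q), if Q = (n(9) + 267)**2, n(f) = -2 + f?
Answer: -1/158775 ≈ -6.2982e-6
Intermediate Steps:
Q = 75076 (Q = ((-2 + 9) + 267)**2 = (7 + 267)**2 = 274**2 = 75076)
1/(-233851 + Q) = 1/(-233851 + 75076) = 1/(-158775) = -1/158775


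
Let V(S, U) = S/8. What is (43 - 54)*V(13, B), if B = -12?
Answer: -143/8 ≈ -17.875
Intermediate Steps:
V(S, U) = S/8 (V(S, U) = S*(⅛) = S/8)
(43 - 54)*V(13, B) = (43 - 54)*((⅛)*13) = -11*13/8 = -143/8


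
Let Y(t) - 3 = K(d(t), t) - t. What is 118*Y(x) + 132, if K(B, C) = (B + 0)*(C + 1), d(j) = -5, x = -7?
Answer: 4852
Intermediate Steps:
K(B, C) = B*(1 + C)
Y(t) = -2 - 6*t (Y(t) = 3 + (-5*(1 + t) - t) = 3 + ((-5 - 5*t) - t) = 3 + (-5 - 6*t) = -2 - 6*t)
118*Y(x) + 132 = 118*(-2 - 6*(-7)) + 132 = 118*(-2 + 42) + 132 = 118*40 + 132 = 4720 + 132 = 4852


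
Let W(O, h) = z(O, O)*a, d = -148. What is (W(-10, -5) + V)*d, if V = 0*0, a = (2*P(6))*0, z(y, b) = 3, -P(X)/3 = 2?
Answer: 0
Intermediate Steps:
P(X) = -6 (P(X) = -3*2 = -6)
a = 0 (a = (2*(-6))*0 = -12*0 = 0)
W(O, h) = 0 (W(O, h) = 3*0 = 0)
V = 0
(W(-10, -5) + V)*d = (0 + 0)*(-148) = 0*(-148) = 0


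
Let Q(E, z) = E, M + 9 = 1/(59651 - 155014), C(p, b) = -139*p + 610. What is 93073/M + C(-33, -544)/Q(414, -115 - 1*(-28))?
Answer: -79784518865/7724412 ≈ -10329.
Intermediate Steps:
C(p, b) = 610 - 139*p
M = -858268/95363 (M = -9 + 1/(59651 - 155014) = -9 + 1/(-95363) = -9 - 1/95363 = -858268/95363 ≈ -9.0000)
93073/M + C(-33, -544)/Q(414, -115 - 1*(-28)) = 93073/(-858268/95363) + (610 - 139*(-33))/414 = 93073*(-95363/858268) + (610 + 4587)*(1/414) = -8875720499/858268 + 5197*(1/414) = -8875720499/858268 + 5197/414 = -79784518865/7724412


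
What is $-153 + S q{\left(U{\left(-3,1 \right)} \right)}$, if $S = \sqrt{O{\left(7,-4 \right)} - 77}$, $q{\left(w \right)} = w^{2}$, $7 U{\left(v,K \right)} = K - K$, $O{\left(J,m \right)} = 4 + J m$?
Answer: $-153$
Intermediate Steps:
$U{\left(v,K \right)} = 0$ ($U{\left(v,K \right)} = \frac{K - K}{7} = \frac{1}{7} \cdot 0 = 0$)
$S = i \sqrt{101}$ ($S = \sqrt{\left(4 + 7 \left(-4\right)\right) - 77} = \sqrt{\left(4 - 28\right) - 77} = \sqrt{-24 - 77} = \sqrt{-101} = i \sqrt{101} \approx 10.05 i$)
$-153 + S q{\left(U{\left(-3,1 \right)} \right)} = -153 + i \sqrt{101} \cdot 0^{2} = -153 + i \sqrt{101} \cdot 0 = -153 + 0 = -153$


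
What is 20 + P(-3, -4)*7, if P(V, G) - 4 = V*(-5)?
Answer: 153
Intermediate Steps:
P(V, G) = 4 - 5*V (P(V, G) = 4 + V*(-5) = 4 - 5*V)
20 + P(-3, -4)*7 = 20 + (4 - 5*(-3))*7 = 20 + (4 + 15)*7 = 20 + 19*7 = 20 + 133 = 153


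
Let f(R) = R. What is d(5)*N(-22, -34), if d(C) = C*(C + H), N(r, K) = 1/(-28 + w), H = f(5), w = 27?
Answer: -50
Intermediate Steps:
H = 5
N(r, K) = -1 (N(r, K) = 1/(-28 + 27) = 1/(-1) = -1)
d(C) = C*(5 + C) (d(C) = C*(C + 5) = C*(5 + C))
d(5)*N(-22, -34) = (5*(5 + 5))*(-1) = (5*10)*(-1) = 50*(-1) = -50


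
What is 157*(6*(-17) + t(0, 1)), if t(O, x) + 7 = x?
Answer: -16956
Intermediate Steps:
t(O, x) = -7 + x
157*(6*(-17) + t(0, 1)) = 157*(6*(-17) + (-7 + 1)) = 157*(-102 - 6) = 157*(-108) = -16956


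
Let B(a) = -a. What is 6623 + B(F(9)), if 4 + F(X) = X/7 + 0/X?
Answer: 46380/7 ≈ 6625.7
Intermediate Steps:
F(X) = -4 + X/7 (F(X) = -4 + (X/7 + 0/X) = -4 + (X*(1/7) + 0) = -4 + (X/7 + 0) = -4 + X/7)
6623 + B(F(9)) = 6623 - (-4 + (1/7)*9) = 6623 - (-4 + 9/7) = 6623 - 1*(-19/7) = 6623 + 19/7 = 46380/7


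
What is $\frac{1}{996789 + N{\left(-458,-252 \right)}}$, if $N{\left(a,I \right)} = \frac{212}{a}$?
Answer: $\frac{229}{228264575} \approx 1.0032 \cdot 10^{-6}$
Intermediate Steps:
$\frac{1}{996789 + N{\left(-458,-252 \right)}} = \frac{1}{996789 + \frac{212}{-458}} = \frac{1}{996789 + 212 \left(- \frac{1}{458}\right)} = \frac{1}{996789 - \frac{106}{229}} = \frac{1}{\frac{228264575}{229}} = \frac{229}{228264575}$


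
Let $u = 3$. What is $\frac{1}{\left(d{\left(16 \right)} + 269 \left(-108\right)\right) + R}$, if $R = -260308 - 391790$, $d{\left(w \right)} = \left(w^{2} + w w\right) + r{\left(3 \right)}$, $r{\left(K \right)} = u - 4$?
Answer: $- \frac{1}{680639} \approx -1.4692 \cdot 10^{-6}$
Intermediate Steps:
$r{\left(K \right)} = -1$ ($r{\left(K \right)} = 3 - 4 = -1$)
$d{\left(w \right)} = -1 + 2 w^{2}$ ($d{\left(w \right)} = \left(w^{2} + w w\right) - 1 = \left(w^{2} + w^{2}\right) - 1 = 2 w^{2} - 1 = -1 + 2 w^{2}$)
$R = -652098$
$\frac{1}{\left(d{\left(16 \right)} + 269 \left(-108\right)\right) + R} = \frac{1}{\left(\left(-1 + 2 \cdot 16^{2}\right) + 269 \left(-108\right)\right) - 652098} = \frac{1}{\left(\left(-1 + 2 \cdot 256\right) - 29052\right) - 652098} = \frac{1}{\left(\left(-1 + 512\right) - 29052\right) - 652098} = \frac{1}{\left(511 - 29052\right) - 652098} = \frac{1}{-28541 - 652098} = \frac{1}{-680639} = - \frac{1}{680639}$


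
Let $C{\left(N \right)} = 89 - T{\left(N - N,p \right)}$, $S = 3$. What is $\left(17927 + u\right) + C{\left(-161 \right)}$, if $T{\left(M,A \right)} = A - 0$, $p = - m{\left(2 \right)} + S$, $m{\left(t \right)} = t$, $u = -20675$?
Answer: $-2660$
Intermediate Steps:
$p = 1$ ($p = \left(-1\right) 2 + 3 = -2 + 3 = 1$)
$T{\left(M,A \right)} = A$ ($T{\left(M,A \right)} = A + 0 = A$)
$C{\left(N \right)} = 88$ ($C{\left(N \right)} = 89 - 1 = 88$)
$\left(17927 + u\right) + C{\left(-161 \right)} = \left(17927 - 20675\right) + 88 = -2748 + 88 = -2660$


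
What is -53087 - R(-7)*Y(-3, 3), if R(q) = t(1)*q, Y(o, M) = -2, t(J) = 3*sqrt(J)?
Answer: -53129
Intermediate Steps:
R(q) = 3*q (R(q) = (3*sqrt(1))*q = (3*1)*q = 3*q)
-53087 - R(-7)*Y(-3, 3) = -53087 - 3*(-7)*(-2) = -53087 - (-21)*(-2) = -53087 - 1*42 = -53087 - 42 = -53129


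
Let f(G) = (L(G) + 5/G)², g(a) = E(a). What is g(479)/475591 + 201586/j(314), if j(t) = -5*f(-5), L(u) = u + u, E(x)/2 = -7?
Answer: -792334676/2377955 ≈ -333.20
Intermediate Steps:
E(x) = -14 (E(x) = 2*(-7) = -14)
g(a) = -14
L(u) = 2*u
f(G) = (2*G + 5/G)²
j(t) = -605 (j(t) = -5*(5 + 2*(-5)²)²/(-5)² = -(5 + 2*25)²/5 = -(5 + 50)²/5 = -55²/5 = -3025/5 = -5*121 = -605)
g(479)/475591 + 201586/j(314) = -14/475591 + 201586/(-605) = -14*1/475591 + 201586*(-1/605) = -14/475591 - 1666/5 = -792334676/2377955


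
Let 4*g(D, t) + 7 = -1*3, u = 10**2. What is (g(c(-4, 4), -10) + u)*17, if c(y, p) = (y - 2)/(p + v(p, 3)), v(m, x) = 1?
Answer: 3315/2 ≈ 1657.5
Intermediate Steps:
u = 100
c(y, p) = (-2 + y)/(1 + p) (c(y, p) = (y - 2)/(p + 1) = (-2 + y)/(1 + p))
g(D, t) = -5/2 (g(D, t) = -7/4 + (-1*3)/4 = -7/4 + (1/4)*(-3) = -7/4 - 3/4 = -5/2)
(g(c(-4, 4), -10) + u)*17 = (-5/2 + 100)*17 = (195/2)*17 = 3315/2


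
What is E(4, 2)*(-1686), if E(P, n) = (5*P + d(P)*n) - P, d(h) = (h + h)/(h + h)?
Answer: -30348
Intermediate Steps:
d(h) = 1 (d(h) = (2*h)/((2*h)) = (2*h)*(1/(2*h)) = 1)
E(P, n) = n + 4*P (E(P, n) = (5*P + 1*n) - P = (5*P + n) - P = (n + 5*P) - P = n + 4*P)
E(4, 2)*(-1686) = (2 + 4*4)*(-1686) = (2 + 16)*(-1686) = 18*(-1686) = -30348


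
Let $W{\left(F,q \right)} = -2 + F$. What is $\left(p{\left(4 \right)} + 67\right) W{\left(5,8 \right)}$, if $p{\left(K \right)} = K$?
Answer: $213$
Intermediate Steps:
$\left(p{\left(4 \right)} + 67\right) W{\left(5,8 \right)} = \left(4 + 67\right) \left(-2 + 5\right) = 71 \cdot 3 = 213$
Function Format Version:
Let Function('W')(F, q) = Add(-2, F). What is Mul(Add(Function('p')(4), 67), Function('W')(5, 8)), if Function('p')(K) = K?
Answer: 213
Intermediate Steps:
Mul(Add(Function('p')(4), 67), Function('W')(5, 8)) = Mul(Add(4, 67), Add(-2, 5)) = Mul(71, 3) = 213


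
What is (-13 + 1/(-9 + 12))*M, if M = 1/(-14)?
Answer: 19/21 ≈ 0.90476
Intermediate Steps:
M = -1/14 ≈ -0.071429
(-13 + 1/(-9 + 12))*M = (-13 + 1/(-9 + 12))*(-1/14) = (-13 + 1/3)*(-1/14) = (-13 + ⅓)*(-1/14) = -38/3*(-1/14) = 19/21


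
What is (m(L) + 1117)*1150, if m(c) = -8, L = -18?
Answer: 1275350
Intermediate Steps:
(m(L) + 1117)*1150 = (-8 + 1117)*1150 = 1109*1150 = 1275350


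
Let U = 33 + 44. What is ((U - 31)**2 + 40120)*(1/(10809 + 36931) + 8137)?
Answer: 4101753162979/11935 ≈ 3.4367e+8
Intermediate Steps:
U = 77
((U - 31)**2 + 40120)*(1/(10809 + 36931) + 8137) = ((77 - 31)**2 + 40120)*(1/(10809 + 36931) + 8137) = (46**2 + 40120)*(1/47740 + 8137) = (2116 + 40120)*(1/47740 + 8137) = 42236*(388460381/47740) = 4101753162979/11935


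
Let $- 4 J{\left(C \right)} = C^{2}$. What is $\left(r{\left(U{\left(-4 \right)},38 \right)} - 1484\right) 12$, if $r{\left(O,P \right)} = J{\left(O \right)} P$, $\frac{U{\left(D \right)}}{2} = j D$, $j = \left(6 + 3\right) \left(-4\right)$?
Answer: $-9473424$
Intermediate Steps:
$j = -36$ ($j = 9 \left(-4\right) = -36$)
$J{\left(C \right)} = - \frac{C^{2}}{4}$
$U{\left(D \right)} = - 72 D$ ($U{\left(D \right)} = 2 \left(- 36 D\right) = - 72 D$)
$r{\left(O,P \right)} = - \frac{P O^{2}}{4}$ ($r{\left(O,P \right)} = - \frac{O^{2}}{4} P = - \frac{P O^{2}}{4}$)
$\left(r{\left(U{\left(-4 \right)},38 \right)} - 1484\right) 12 = \left(\left(- \frac{1}{4}\right) 38 \left(\left(-72\right) \left(-4\right)\right)^{2} - 1484\right) 12 = \left(\left(- \frac{1}{4}\right) 38 \cdot 288^{2} - 1484\right) 12 = \left(\left(- \frac{1}{4}\right) 38 \cdot 82944 - 1484\right) 12 = \left(-787968 - 1484\right) 12 = \left(-789452\right) 12 = -9473424$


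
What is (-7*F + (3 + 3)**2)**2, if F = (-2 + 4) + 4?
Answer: 36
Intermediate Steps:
F = 6 (F = 2 + 4 = 6)
(-7*F + (3 + 3)**2)**2 = (-7*6 + (3 + 3)**2)**2 = (-42 + 6**2)**2 = (-42 + 36)**2 = (-6)**2 = 36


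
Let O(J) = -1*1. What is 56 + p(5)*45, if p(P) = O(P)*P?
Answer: -169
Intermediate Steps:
O(J) = -1
p(P) = -P
56 + p(5)*45 = 56 - 1*5*45 = 56 - 5*45 = 56 - 225 = -169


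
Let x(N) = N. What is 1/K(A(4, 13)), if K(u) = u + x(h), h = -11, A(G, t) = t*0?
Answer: -1/11 ≈ -0.090909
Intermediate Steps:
A(G, t) = 0
K(u) = -11 + u (K(u) = u - 11 = -11 + u)
1/K(A(4, 13)) = 1/(-11 + 0) = 1/(-11) = -1/11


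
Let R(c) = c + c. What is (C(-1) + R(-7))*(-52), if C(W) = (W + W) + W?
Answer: 884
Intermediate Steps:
C(W) = 3*W (C(W) = 2*W + W = 3*W)
R(c) = 2*c
(C(-1) + R(-7))*(-52) = (3*(-1) + 2*(-7))*(-52) = (-3 - 14)*(-52) = -17*(-52) = 884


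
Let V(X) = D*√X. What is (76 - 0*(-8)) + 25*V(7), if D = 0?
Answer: 76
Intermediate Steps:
V(X) = 0 (V(X) = 0*√X = 0)
(76 - 0*(-8)) + 25*V(7) = (76 - 0*(-8)) + 25*0 = (76 - 1*0) + 0 = (76 + 0) + 0 = 76 + 0 = 76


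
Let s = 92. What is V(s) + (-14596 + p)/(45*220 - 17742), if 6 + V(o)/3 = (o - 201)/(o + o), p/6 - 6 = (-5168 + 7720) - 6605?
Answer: -10691743/721464 ≈ -14.820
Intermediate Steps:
p = -24282 (p = 36 + 6*((-5168 + 7720) - 6605) = 36 + 6*(2552 - 6605) = 36 + 6*(-4053) = 36 - 24318 = -24282)
V(o) = -18 + 3*(-201 + o)/(2*o) (V(o) = -18 + 3*((o - 201)/(o + o)) = -18 + 3*((-201 + o)/((2*o))) = -18 + 3*((-201 + o)*(1/(2*o))) = -18 + 3*((-201 + o)/(2*o)) = -18 + 3*(-201 + o)/(2*o))
V(s) + (-14596 + p)/(45*220 - 17742) = (3/2)*(-201 - 11*92)/92 + (-14596 - 24282)/(45*220 - 17742) = (3/2)*(1/92)*(-201 - 1012) - 38878/(9900 - 17742) = (3/2)*(1/92)*(-1213) - 38878/(-7842) = -3639/184 - 38878*(-1/7842) = -3639/184 + 19439/3921 = -10691743/721464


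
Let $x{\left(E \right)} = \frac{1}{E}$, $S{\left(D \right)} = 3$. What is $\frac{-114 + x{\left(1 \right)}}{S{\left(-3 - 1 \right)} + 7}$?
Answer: $- \frac{113}{10} \approx -11.3$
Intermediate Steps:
$\frac{-114 + x{\left(1 \right)}}{S{\left(-3 - 1 \right)} + 7} = \frac{-114 + 1^{-1}}{3 + 7} = \frac{-114 + 1}{10} = \left(-113\right) \frac{1}{10} = - \frac{113}{10}$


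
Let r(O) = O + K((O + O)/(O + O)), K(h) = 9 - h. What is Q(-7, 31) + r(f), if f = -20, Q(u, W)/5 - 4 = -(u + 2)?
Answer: 33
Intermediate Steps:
Q(u, W) = 10 - 5*u (Q(u, W) = 20 + 5*(-(u + 2)) = 20 + 5*(-(2 + u)) = 20 + 5*(-2 - u) = 20 + (-10 - 5*u) = 10 - 5*u)
r(O) = 8 + O (r(O) = O + (9 - (O + O)/(O + O)) = O + (9 - 2*O/(2*O)) = O + (9 - 2*O*1/(2*O)) = O + (9 - 1*1) = O + (9 - 1) = O + 8 = 8 + O)
Q(-7, 31) + r(f) = (10 - 5*(-7)) + (8 - 20) = (10 + 35) - 12 = 45 - 12 = 33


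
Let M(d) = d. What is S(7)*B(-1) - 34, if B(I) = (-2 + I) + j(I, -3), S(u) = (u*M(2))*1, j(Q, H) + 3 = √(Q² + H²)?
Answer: -118 + 14*√10 ≈ -73.728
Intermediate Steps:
j(Q, H) = -3 + √(H² + Q²) (j(Q, H) = -3 + √(Q² + H²) = -3 + √(H² + Q²))
S(u) = 2*u (S(u) = (u*2)*1 = (2*u)*1 = 2*u)
B(I) = -5 + I + √(9 + I²) (B(I) = (-2 + I) + (-3 + √((-3)² + I²)) = (-2 + I) + (-3 + √(9 + I²)) = -5 + I + √(9 + I²))
S(7)*B(-1) - 34 = (2*7)*(-5 - 1 + √(9 + (-1)²)) - 34 = 14*(-5 - 1 + √(9 + 1)) - 34 = 14*(-5 - 1 + √10) - 34 = 14*(-6 + √10) - 34 = (-84 + 14*√10) - 34 = -118 + 14*√10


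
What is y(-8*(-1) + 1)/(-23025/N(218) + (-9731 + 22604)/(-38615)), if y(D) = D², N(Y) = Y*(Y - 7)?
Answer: -47957744790/493747543 ≈ -97.130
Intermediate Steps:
N(Y) = Y*(-7 + Y)
y(-8*(-1) + 1)/(-23025/N(218) + (-9731 + 22604)/(-38615)) = (-8*(-1) + 1)²/(-23025*1/(218*(-7 + 218)) + (-9731 + 22604)/(-38615)) = (8 + 1)²/(-23025/(218*211) + 12873*(-1/38615)) = 9²/(-23025/45998 - 12873/38615) = 81/(-23025*1/45998 - 12873/38615) = 81/(-23025/45998 - 12873/38615) = 81/(-1481242629/1776212770) = 81*(-1776212770/1481242629) = -47957744790/493747543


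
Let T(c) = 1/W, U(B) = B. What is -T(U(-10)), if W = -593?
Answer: 1/593 ≈ 0.0016863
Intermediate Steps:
T(c) = -1/593 (T(c) = 1/(-593) = -1/593)
-T(U(-10)) = -1*(-1/593) = 1/593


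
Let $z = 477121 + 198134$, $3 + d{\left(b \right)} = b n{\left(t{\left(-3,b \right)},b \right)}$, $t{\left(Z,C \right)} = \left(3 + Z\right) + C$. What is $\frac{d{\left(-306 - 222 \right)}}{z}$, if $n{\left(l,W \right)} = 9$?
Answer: $- \frac{317}{45017} \approx -0.0070418$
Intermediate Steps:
$t{\left(Z,C \right)} = 3 + C + Z$
$d{\left(b \right)} = -3 + 9 b$ ($d{\left(b \right)} = -3 + b 9 = -3 + 9 b$)
$z = 675255$
$\frac{d{\left(-306 - 222 \right)}}{z} = \frac{-3 + 9 \left(-306 - 222\right)}{675255} = \left(-3 + 9 \left(-306 - 222\right)\right) \frac{1}{675255} = \left(-3 + 9 \left(-528\right)\right) \frac{1}{675255} = \left(-3 - 4752\right) \frac{1}{675255} = \left(-4755\right) \frac{1}{675255} = - \frac{317}{45017}$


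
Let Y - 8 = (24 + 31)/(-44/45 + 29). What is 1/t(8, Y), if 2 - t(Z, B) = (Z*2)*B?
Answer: -1261/198486 ≈ -0.0063531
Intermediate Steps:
Y = 12563/1261 (Y = 8 + (24 + 31)/(-44/45 + 29) = 8 + 55/(-44*1/45 + 29) = 8 + 55/(-44/45 + 29) = 8 + 55/(1261/45) = 8 + 55*(45/1261) = 8 + 2475/1261 = 12563/1261 ≈ 9.9627)
t(Z, B) = 2 - 2*B*Z (t(Z, B) = 2 - Z*2*B = 2 - 2*Z*B = 2 - 2*B*Z)
1/t(8, Y) = 1/(2 - 2*12563/1261*8) = 1/(2 - 201008/1261) = 1/(-198486/1261) = -1261/198486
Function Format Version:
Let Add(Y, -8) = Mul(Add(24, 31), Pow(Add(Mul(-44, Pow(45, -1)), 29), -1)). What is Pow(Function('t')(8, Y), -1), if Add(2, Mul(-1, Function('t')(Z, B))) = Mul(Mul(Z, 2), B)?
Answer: Rational(-1261, 198486) ≈ -0.0063531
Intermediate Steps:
Y = Rational(12563, 1261) (Y = Add(8, Mul(Add(24, 31), Pow(Add(Mul(-44, Pow(45, -1)), 29), -1))) = Add(8, Mul(55, Pow(Add(Mul(-44, Rational(1, 45)), 29), -1))) = Add(8, Mul(55, Pow(Add(Rational(-44, 45), 29), -1))) = Add(8, Mul(55, Pow(Rational(1261, 45), -1))) = Add(8, Mul(55, Rational(45, 1261))) = Add(8, Rational(2475, 1261)) = Rational(12563, 1261) ≈ 9.9627)
Function('t')(Z, B) = Add(2, Mul(-2, B, Z)) (Function('t')(Z, B) = Add(2, Mul(-1, Mul(Mul(Z, 2), B))) = Add(2, Mul(-1, Mul(Mul(2, Z), B))) = Add(2, Mul(-1, Mul(2, B, Z))) = Add(2, Mul(-2, B, Z)))
Pow(Function('t')(8, Y), -1) = Pow(Add(2, Mul(-2, Rational(12563, 1261), 8)), -1) = Pow(Add(2, Rational(-201008, 1261)), -1) = Pow(Rational(-198486, 1261), -1) = Rational(-1261, 198486)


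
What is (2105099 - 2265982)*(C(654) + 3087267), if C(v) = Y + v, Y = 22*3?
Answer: -496804612521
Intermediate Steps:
Y = 66
C(v) = 66 + v
(2105099 - 2265982)*(C(654) + 3087267) = (2105099 - 2265982)*((66 + 654) + 3087267) = -160883*(720 + 3087267) = -160883*3087987 = -496804612521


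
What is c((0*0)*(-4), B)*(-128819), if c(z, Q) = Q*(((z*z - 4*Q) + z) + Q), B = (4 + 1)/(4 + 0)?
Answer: 9661425/16 ≈ 6.0384e+5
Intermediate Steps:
B = 5/4 ≈ 1.2500
c(z, Q) = Q*(z + z² - 3*Q) (c(z, Q) = Q*(((z² - 4*Q) + z) + Q) = Q*((z + z² - 4*Q) + Q) = Q*(z + z² - 3*Q))
c((0*0)*(-4), B)*(-128819) = (5*((0*0)*(-4) + ((0*0)*(-4))² - 3*5/4)/4)*(-128819) = (5*(0*(-4) + (0*(-4))² - 15/4)/4)*(-128819) = (5*(0 + 0² - 15/4)/4)*(-128819) = (5*(0 + 0 - 15/4)/4)*(-128819) = ((5/4)*(-15/4))*(-128819) = -75/16*(-128819) = 9661425/16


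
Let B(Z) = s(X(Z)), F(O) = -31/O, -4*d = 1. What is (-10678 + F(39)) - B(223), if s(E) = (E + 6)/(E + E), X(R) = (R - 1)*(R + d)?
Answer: -9153672217/857142 ≈ -10679.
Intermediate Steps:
d = -¼ (d = -¼*1 = -¼ ≈ -0.25000)
X(R) = (-1 + R)*(-¼ + R) (X(R) = (R - 1)*(R - ¼) = (-1 + R)*(-¼ + R))
s(E) = (6 + E)/(2*E) (s(E) = (6 + E)/((2*E)) = (6 + E)*(1/(2*E)) = (6 + E)/(2*E))
B(Z) = (25/4 + Z² - 5*Z/4)/(2*(¼ + Z² - 5*Z/4)) (B(Z) = (6 + (¼ + Z² - 5*Z/4))/(2*(¼ + Z² - 5*Z/4)) = (25/4 + Z² - 5*Z/4)/(2*(¼ + Z² - 5*Z/4)))
(-10678 + F(39)) - B(223) = (-10678 - 31/39) - (25 - 5*223 + 4*223²)/(2*(1 - 5*223 + 4*223²)) = (-10678 - 31*1/39) - (25 - 1115 + 4*49729)/(2*(1 - 1115 + 4*49729)) = (-10678 - 31/39) - (25 - 1115 + 198916)/(2*(1 - 1115 + 198916)) = -416473/39 - 197826/(2*197802) = -416473/39 - 1*32971/65934 = -416473/39 - 32971/65934 = -9153672217/857142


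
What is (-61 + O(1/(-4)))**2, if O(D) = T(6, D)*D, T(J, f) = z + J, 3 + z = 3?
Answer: 15625/4 ≈ 3906.3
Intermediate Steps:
z = 0 (z = -3 + 3 = 0)
T(J, f) = J (T(J, f) = 0 + J = J)
O(D) = 6*D
(-61 + O(1/(-4)))**2 = (-61 + 6*(1/(-4)))**2 = (-61 + 6*(1*(-1/4)))**2 = (-61 + 6*(-1/4))**2 = (-61 - 3/2)**2 = (-125/2)**2 = 15625/4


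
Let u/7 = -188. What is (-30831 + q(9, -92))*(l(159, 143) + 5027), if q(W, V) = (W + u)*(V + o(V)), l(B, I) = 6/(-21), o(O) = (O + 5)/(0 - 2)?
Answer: 2291271879/14 ≈ 1.6366e+8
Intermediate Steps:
o(O) = -5/2 - O/2 (o(O) = (5 + O)/(-2) = (5 + O)*(-½) = -5/2 - O/2)
u = -1316 (u = 7*(-188) = -1316)
l(B, I) = -2/7 (l(B, I) = 6*(-1/21) = -2/7)
q(W, V) = (-1316 + W)*(-5/2 + V/2) (q(W, V) = (W - 1316)*(V + (-5/2 - V/2)) = (-1316 + W)*(-5/2 + V/2))
(-30831 + q(9, -92))*(l(159, 143) + 5027) = (-30831 + (3290 - 658*(-92) - 5/2*9 + (½)*(-92)*9))*(-2/7 + 5027) = (-30831 + (3290 + 60536 - 45/2 - 414))*(35187/7) = (-30831 + 126779/2)*(35187/7) = (65117/2)*(35187/7) = 2291271879/14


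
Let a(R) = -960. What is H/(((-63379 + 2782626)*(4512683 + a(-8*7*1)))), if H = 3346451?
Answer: 3346451/12268489232581 ≈ 2.7277e-7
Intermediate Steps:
H/(((-63379 + 2782626)*(4512683 + a(-8*7*1)))) = 3346451/(((-63379 + 2782626)*(4512683 - 960))) = 3346451/((2719247*4511723)) = 3346451/12268489232581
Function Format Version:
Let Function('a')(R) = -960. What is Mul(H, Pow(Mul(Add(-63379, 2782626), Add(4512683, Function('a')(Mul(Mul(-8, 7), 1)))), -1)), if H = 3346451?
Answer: Rational(3346451, 12268489232581) ≈ 2.7277e-7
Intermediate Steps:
Mul(H, Pow(Mul(Add(-63379, 2782626), Add(4512683, Function('a')(Mul(Mul(-8, 7), 1)))), -1)) = Mul(3346451, Pow(Mul(Add(-63379, 2782626), Add(4512683, -960)), -1)) = Mul(3346451, Pow(Mul(2719247, 4511723), -1)) = Mul(3346451, Pow(12268489232581, -1)) = Mul(3346451, Rational(1, 12268489232581)) = Rational(3346451, 12268489232581)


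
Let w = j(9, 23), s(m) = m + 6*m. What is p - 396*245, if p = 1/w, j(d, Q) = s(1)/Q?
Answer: -679117/7 ≈ -97017.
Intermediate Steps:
s(m) = 7*m
j(d, Q) = 7/Q (j(d, Q) = (7*1)/Q = 7/Q)
w = 7/23 ≈ 0.30435
p = 23/7 (p = 1/(7/23) = 23/7 ≈ 3.2857)
p - 396*245 = 23/7 - 396*245 = 23/7 - 97020 = -679117/7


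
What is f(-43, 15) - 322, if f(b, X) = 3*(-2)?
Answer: -328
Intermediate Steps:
f(b, X) = -6
f(-43, 15) - 322 = -6 - 322 = -328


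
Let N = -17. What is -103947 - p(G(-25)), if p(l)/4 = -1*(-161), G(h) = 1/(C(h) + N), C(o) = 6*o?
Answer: -104591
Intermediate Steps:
G(h) = 1/(-17 + 6*h) (G(h) = 1/(6*h - 17) = 1/(-17 + 6*h))
p(l) = 644 (p(l) = 4*(-1*(-161)) = 4*161 = 644)
-103947 - p(G(-25)) = -103947 - 1*644 = -103947 - 644 = -104591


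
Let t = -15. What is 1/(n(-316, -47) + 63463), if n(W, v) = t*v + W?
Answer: 1/63852 ≈ 1.5661e-5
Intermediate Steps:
n(W, v) = W - 15*v (n(W, v) = -15*v + W = W - 15*v)
1/(n(-316, -47) + 63463) = 1/((-316 - 15*(-47)) + 63463) = 1/((-316 + 705) + 63463) = 1/(389 + 63463) = 1/63852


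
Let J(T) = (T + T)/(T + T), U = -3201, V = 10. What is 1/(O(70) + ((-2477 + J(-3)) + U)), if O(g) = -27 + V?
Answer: -1/5694 ≈ -0.00017562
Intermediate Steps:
J(T) = 1 (J(T) = (2*T)/((2*T)) = (2*T)*(1/(2*T)) = 1)
O(g) = -17 (O(g) = -27 + 10 = -17)
1/(O(70) + ((-2477 + J(-3)) + U)) = 1/(-17 + ((-2477 + 1) - 3201)) = 1/(-17 + (-2476 - 3201)) = 1/(-17 - 5677) = 1/(-5694) = -1/5694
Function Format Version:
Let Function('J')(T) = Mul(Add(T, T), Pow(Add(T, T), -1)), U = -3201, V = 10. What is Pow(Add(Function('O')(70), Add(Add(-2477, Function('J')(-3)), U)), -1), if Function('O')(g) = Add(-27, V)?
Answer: Rational(-1, 5694) ≈ -0.00017562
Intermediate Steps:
Function('J')(T) = 1 (Function('J')(T) = Mul(Mul(2, T), Pow(Mul(2, T), -1)) = Mul(Mul(2, T), Mul(Rational(1, 2), Pow(T, -1))) = 1)
Function('O')(g) = -17 (Function('O')(g) = Add(-27, 10) = -17)
Pow(Add(Function('O')(70), Add(Add(-2477, Function('J')(-3)), U)), -1) = Pow(Add(-17, Add(Add(-2477, 1), -3201)), -1) = Pow(Add(-17, Add(-2476, -3201)), -1) = Pow(Add(-17, -5677), -1) = Pow(-5694, -1) = Rational(-1, 5694)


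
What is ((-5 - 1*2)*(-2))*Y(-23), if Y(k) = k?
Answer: -322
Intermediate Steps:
((-5 - 1*2)*(-2))*Y(-23) = ((-5 - 1*2)*(-2))*(-23) = ((-5 - 2)*(-2))*(-23) = -7*(-2)*(-23) = 14*(-23) = -322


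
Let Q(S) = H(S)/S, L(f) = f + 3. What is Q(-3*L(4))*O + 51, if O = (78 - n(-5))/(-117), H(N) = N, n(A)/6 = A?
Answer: 651/13 ≈ 50.077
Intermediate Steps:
n(A) = 6*A
L(f) = 3 + f
O = -12/13 (O = (78 - 6*(-5))/(-117) = (78 - 1*(-30))*(-1/117) = (78 + 30)*(-1/117) = 108*(-1/117) = -12/13 ≈ -0.92308)
Q(S) = 1 (Q(S) = S/S = 1)
Q(-3*L(4))*O + 51 = 1*(-12/13) + 51 = -12/13 + 51 = 651/13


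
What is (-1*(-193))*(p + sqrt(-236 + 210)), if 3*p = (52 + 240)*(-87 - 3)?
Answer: -1690680 + 193*I*sqrt(26) ≈ -1.6907e+6 + 984.11*I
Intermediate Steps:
p = -8760 (p = ((52 + 240)*(-87 - 3))/3 = (292*(-90))/3 = (1/3)*(-26280) = -8760)
(-1*(-193))*(p + sqrt(-236 + 210)) = (-1*(-193))*(-8760 + sqrt(-236 + 210)) = 193*(-8760 + sqrt(-26)) = 193*(-8760 + I*sqrt(26)) = -1690680 + 193*I*sqrt(26)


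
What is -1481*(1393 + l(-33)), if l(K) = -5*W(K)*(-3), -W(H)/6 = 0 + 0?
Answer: -2063033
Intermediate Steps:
W(H) = 0 (W(H) = -6*(0 + 0) = -6*0 = 0)
l(K) = 0 (l(K) = -5*0*(-3) = 0*(-3) = 0)
-1481*(1393 + l(-33)) = -1481*(1393 + 0) = -1481*1393 = -2063033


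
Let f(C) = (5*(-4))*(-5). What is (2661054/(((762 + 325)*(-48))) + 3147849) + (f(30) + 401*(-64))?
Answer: 27150946851/8696 ≈ 3.1222e+6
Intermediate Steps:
f(C) = 100 (f(C) = -20*(-5) = 100)
(2661054/(((762 + 325)*(-48))) + 3147849) + (f(30) + 401*(-64)) = (2661054/(((762 + 325)*(-48))) + 3147849) + (100 + 401*(-64)) = (2661054/((1087*(-48))) + 3147849) + (100 - 25664) = (2661054/(-52176) + 3147849) - 25564 = (2661054*(-1/52176) + 3147849) - 25564 = (-443509/8696 + 3147849) - 25564 = 27373251395/8696 - 25564 = 27150946851/8696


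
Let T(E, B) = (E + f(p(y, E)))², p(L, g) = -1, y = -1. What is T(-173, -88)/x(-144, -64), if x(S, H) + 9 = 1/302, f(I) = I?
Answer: -9143352/2717 ≈ -3365.2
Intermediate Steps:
x(S, H) = -2717/302 (x(S, H) = -9 + 1/302 = -2717/302)
T(E, B) = (-1 + E)² (T(E, B) = (E - 1)² = (-1 + E)²)
T(-173, -88)/x(-144, -64) = (-1 - 173)²/(-2717/302) = (-174)²*(-302/2717) = 30276*(-302/2717) = -9143352/2717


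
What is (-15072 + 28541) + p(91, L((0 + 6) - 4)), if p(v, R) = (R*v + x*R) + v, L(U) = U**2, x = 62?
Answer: 14172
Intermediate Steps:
p(v, R) = v + 62*R + R*v (p(v, R) = (R*v + 62*R) + v = (62*R + R*v) + v = v + 62*R + R*v)
(-15072 + 28541) + p(91, L((0 + 6) - 4)) = (-15072 + 28541) + (91 + 62*((0 + 6) - 4)**2 + ((0 + 6) - 4)**2*91) = 13469 + (91 + 62*(6 - 4)**2 + (6 - 4)**2*91) = 13469 + (91 + 62*2**2 + 2**2*91) = 13469 + (91 + 62*4 + 4*91) = 13469 + (91 + 248 + 364) = 13469 + 703 = 14172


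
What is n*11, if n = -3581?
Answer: -39391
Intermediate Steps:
n*11 = -3581*11 = -39391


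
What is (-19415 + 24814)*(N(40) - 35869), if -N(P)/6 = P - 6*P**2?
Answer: 116029909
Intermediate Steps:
N(P) = -6*P + 36*P**2 (N(P) = -6*(P - 6*P**2) = -6*P + 36*P**2)
(-19415 + 24814)*(N(40) - 35869) = (-19415 + 24814)*(6*40*(-1 + 6*40) - 35869) = 5399*(6*40*(-1 + 240) - 35869) = 5399*(6*40*239 - 35869) = 5399*(57360 - 35869) = 5399*21491 = 116029909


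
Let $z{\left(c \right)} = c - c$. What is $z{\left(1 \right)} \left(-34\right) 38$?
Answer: $0$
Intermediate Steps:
$z{\left(c \right)} = 0$
$z{\left(1 \right)} \left(-34\right) 38 = 0 \left(-34\right) 38 = 0 \cdot 38 = 0$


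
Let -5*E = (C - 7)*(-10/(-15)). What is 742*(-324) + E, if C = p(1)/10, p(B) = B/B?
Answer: -6010177/25 ≈ -2.4041e+5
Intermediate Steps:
p(B) = 1
C = ⅒ (C = 1/10 = 1*(⅒) = ⅒ ≈ 0.10000)
E = 23/25 (E = -(⅒ - 7)*(-10/(-15))/5 = -(-69)*(-10*(-1/15))/50 = -(-69)*2/(50*3) = -⅕*(-23/5) = 23/25 ≈ 0.92000)
742*(-324) + E = 742*(-324) + 23/25 = -240408 + 23/25 = -6010177/25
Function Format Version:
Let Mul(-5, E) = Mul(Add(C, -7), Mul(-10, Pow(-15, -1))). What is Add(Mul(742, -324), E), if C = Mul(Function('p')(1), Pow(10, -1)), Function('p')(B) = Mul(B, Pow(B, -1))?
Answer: Rational(-6010177, 25) ≈ -2.4041e+5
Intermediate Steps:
Function('p')(B) = 1
C = Rational(1, 10) (C = Mul(1, Pow(10, -1)) = Mul(1, Rational(1, 10)) = Rational(1, 10) ≈ 0.10000)
E = Rational(23, 25) (E = Mul(Rational(-1, 5), Mul(Add(Rational(1, 10), -7), Mul(-10, Pow(-15, -1)))) = Mul(Rational(-1, 5), Mul(Rational(-69, 10), Mul(-10, Rational(-1, 15)))) = Mul(Rational(-1, 5), Mul(Rational(-69, 10), Rational(2, 3))) = Mul(Rational(-1, 5), Rational(-23, 5)) = Rational(23, 25) ≈ 0.92000)
Add(Mul(742, -324), E) = Add(Mul(742, -324), Rational(23, 25)) = Add(-240408, Rational(23, 25)) = Rational(-6010177, 25)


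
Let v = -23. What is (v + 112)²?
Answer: 7921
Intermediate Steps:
(v + 112)² = (-23 + 112)² = 89² = 7921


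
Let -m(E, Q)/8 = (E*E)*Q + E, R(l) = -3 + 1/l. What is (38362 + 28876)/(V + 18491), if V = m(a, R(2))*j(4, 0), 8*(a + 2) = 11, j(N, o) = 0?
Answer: 67238/18491 ≈ 3.6363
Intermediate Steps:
a = -5/8 (a = -2 + (⅛)*11 = -2 + 11/8 = -5/8 ≈ -0.62500)
m(E, Q) = -8*E - 8*Q*E² (m(E, Q) = -8*((E*E)*Q + E) = -8*(E²*Q + E) = -8*(Q*E² + E) = -8*(E + Q*E²) = -8*E - 8*Q*E²)
V = 0 (V = -8*(-5/8)*(1 - 5*(-3 + 1/2)/8)*0 = -8*(-5/8)*(1 - 5*(-3 + ½)/8)*0 = -8*(-5/8)*(1 - 5/8*(-5/2))*0 = -8*(-5/8)*(1 + 25/16)*0 = -8*(-5/8)*41/16*0 = (205/16)*0 = 0)
(38362 + 28876)/(V + 18491) = (38362 + 28876)/(0 + 18491) = 67238/18491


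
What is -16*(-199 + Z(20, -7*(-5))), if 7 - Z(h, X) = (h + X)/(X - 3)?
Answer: 6199/2 ≈ 3099.5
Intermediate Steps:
Z(h, X) = 7 - (X + h)/(-3 + X) (Z(h, X) = 7 - (h + X)/(X - 3) = 7 - (X + h)/(-3 + X))
-16*(-199 + Z(20, -7*(-5))) = -16*(-199 + (-21 - 1*20 + 6*(-7*(-5)))/(-3 - 7*(-5))) = -16*(-199 + (-21 - 20 + 6*35)/(-3 + 35)) = -16*(-199 + (-21 - 20 + 210)/32) = -16*(-199 + (1/32)*169) = -16*(-199 + 169/32) = -16*(-6199/32) = 6199/2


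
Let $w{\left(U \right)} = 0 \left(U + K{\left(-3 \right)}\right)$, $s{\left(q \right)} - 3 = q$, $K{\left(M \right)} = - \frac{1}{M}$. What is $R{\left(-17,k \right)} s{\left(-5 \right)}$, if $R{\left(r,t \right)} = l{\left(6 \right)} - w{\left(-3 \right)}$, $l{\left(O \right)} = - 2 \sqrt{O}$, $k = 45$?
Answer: $4 \sqrt{6} \approx 9.798$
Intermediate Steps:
$s{\left(q \right)} = 3 + q$
$w{\left(U \right)} = 0$ ($w{\left(U \right)} = 0 \left(U - \frac{1}{-3}\right) = 0 \left(U - - \frac{1}{3}\right) = 0 \left(U + \frac{1}{3}\right) = 0 \left(\frac{1}{3} + U\right) = 0$)
$R{\left(r,t \right)} = - 2 \sqrt{6}$ ($R{\left(r,t \right)} = - 2 \sqrt{6} - 0 = - 2 \sqrt{6} + 0 = - 2 \sqrt{6}$)
$R{\left(-17,k \right)} s{\left(-5 \right)} = - 2 \sqrt{6} \left(3 - 5\right) = - 2 \sqrt{6} \left(-2\right) = 4 \sqrt{6}$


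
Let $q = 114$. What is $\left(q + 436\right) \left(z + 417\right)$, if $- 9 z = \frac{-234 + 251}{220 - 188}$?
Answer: $\frac{33021725}{144} \approx 2.2932 \cdot 10^{5}$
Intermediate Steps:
$z = - \frac{17}{288}$ ($z = - \frac{\left(-234 + 251\right) \frac{1}{220 - 188}}{9} = - \frac{17 \cdot \frac{1}{32}}{9} = \left(- \frac{1}{9}\right) \frac{17}{32} = - \frac{17}{288} \approx -0.059028$)
$\left(q + 436\right) \left(z + 417\right) = \left(114 + 436\right) \left(- \frac{17}{288} + 417\right) = 550 \cdot \frac{120079}{288} = \frac{33021725}{144}$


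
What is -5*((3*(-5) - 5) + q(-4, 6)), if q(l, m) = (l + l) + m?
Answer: 110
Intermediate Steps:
q(l, m) = m + 2*l (q(l, m) = 2*l + m = m + 2*l)
-5*((3*(-5) - 5) + q(-4, 6)) = -5*((3*(-5) - 5) + (6 + 2*(-4))) = -5*((-15 - 5) + (6 - 8)) = -5*(-20 - 2) = -5*(-22) = 110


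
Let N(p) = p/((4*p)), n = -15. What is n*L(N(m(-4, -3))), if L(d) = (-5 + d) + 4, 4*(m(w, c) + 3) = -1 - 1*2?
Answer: 45/4 ≈ 11.250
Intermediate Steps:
m(w, c) = -15/4 (m(w, c) = -3 + (-1 - 1*2)/4 = -3 + (-1 - 2)/4 = -3 + (1/4)*(-3) = -3 - 3/4 = -15/4)
N(p) = 1/4 (N(p) = p*(1/(4*p)) = 1/4)
L(d) = -1 + d
n*L(N(m(-4, -3))) = -15*(-1 + 1/4) = -15*(-3/4) = 45/4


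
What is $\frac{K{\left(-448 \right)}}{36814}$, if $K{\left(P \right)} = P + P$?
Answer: $- \frac{448}{18407} \approx -0.024339$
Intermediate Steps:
$K{\left(P \right)} = 2 P$
$\frac{K{\left(-448 \right)}}{36814} = \frac{2 \left(-448\right)}{36814} = \left(-896\right) \frac{1}{36814} = - \frac{448}{18407}$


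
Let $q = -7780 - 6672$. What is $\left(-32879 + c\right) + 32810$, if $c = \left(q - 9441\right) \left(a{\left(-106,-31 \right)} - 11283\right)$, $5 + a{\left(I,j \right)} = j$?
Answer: $270444798$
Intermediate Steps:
$a{\left(I,j \right)} = -5 + j$
$q = -14452$
$c = 270444867$ ($c = \left(-14452 - 9441\right) \left(\left(-5 - 31\right) - 11283\right) = - 23893 \left(-36 - 11283\right) = \left(-23893\right) \left(-11319\right) = 270444867$)
$\left(-32879 + c\right) + 32810 = \left(-32879 + 270444867\right) + 32810 = 270411988 + 32810 = 270444798$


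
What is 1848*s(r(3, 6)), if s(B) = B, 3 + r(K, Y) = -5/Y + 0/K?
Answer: -7084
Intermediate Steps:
r(K, Y) = -3 - 5/Y (r(K, Y) = -3 + (-5/Y + 0/K) = -3 + (-5/Y + 0) = -3 - 5/Y)
1848*s(r(3, 6)) = 1848*(-3 - 5/6) = 1848*(-23/6) = -7084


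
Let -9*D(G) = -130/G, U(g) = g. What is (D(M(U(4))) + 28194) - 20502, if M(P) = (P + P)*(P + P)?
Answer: 2215361/288 ≈ 7692.2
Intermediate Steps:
M(P) = 4*P² (M(P) = (2*P)*(2*P) = 4*P²)
D(G) = 130/(9*G) (D(G) = -(-130)/(9*G) = 130/(9*G))
(D(M(U(4))) + 28194) - 20502 = (130/(9*((4*4²))) + 28194) - 20502 = (130/(9*((4*16))) + 28194) - 20502 = ((130/9)/64 + 28194) - 20502 = ((130/9)*(1/64) + 28194) - 20502 = (65/288 + 28194) - 20502 = 8119937/288 - 20502 = 2215361/288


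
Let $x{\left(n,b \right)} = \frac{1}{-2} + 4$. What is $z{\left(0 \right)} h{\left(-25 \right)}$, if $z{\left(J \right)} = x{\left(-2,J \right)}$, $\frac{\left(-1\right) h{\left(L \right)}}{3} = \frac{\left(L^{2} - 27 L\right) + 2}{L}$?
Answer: $\frac{13671}{25} \approx 546.84$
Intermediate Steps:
$x{\left(n,b \right)} = \frac{7}{2}$ ($x{\left(n,b \right)} = - \frac{1}{2} + 4 = \frac{7}{2}$)
$h{\left(L \right)} = - \frac{3 \left(2 + L^{2} - 27 L\right)}{L}$ ($h{\left(L \right)} = - 3 \frac{\left(L^{2} - 27 L\right) + 2}{L} = - 3 \frac{2 + L^{2} - 27 L}{L} = - \frac{3 \left(2 + L^{2} - 27 L\right)}{L}$)
$z{\left(J \right)} = \frac{7}{2}$
$z{\left(0 \right)} h{\left(-25 \right)} = \frac{7 \left(81 - \frac{6}{-25} - -75\right)}{2} = \frac{7 \left(81 - - \frac{6}{25} + 75\right)}{2} = \frac{7 \left(81 + \frac{6}{25} + 75\right)}{2} = \frac{7}{2} \cdot \frac{3906}{25} = \frac{13671}{25}$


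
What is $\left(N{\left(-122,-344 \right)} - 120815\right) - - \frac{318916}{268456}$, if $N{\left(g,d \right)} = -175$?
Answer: $- \frac{8120043131}{67114} \approx -1.2099 \cdot 10^{5}$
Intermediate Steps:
$\left(N{\left(-122,-344 \right)} - 120815\right) - - \frac{318916}{268456} = \left(-175 - 120815\right) - - \frac{318916}{268456} = -120990 - \left(-318916\right) \frac{1}{268456} = -120990 - - \frac{79729}{67114} = -120990 + \frac{79729}{67114} = - \frac{8120043131}{67114}$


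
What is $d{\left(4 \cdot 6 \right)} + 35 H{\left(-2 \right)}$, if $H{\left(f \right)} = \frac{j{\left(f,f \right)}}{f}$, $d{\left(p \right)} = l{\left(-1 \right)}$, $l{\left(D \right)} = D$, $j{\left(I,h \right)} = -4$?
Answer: $69$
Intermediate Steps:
$d{\left(p \right)} = -1$
$H{\left(f \right)} = - \frac{4}{f}$
$d{\left(4 \cdot 6 \right)} + 35 H{\left(-2 \right)} = -1 + 35 \left(- \frac{4}{-2}\right) = -1 + 35 \left(\left(-4\right) \left(- \frac{1}{2}\right)\right) = -1 + 35 \cdot 2 = -1 + 70 = 69$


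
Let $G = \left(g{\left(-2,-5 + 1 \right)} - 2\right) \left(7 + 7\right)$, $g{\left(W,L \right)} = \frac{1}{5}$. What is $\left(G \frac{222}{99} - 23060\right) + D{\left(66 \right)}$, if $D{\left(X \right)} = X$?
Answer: $- \frac{1267778}{55} \approx -23051.0$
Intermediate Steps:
$g{\left(W,L \right)} = \frac{1}{5}$
$G = - \frac{126}{5}$ ($G = \left(\frac{1}{5} - 2\right) \left(7 + 7\right) = \left(- \frac{9}{5}\right) 14 = - \frac{126}{5} \approx -25.2$)
$\left(G \frac{222}{99} - 23060\right) + D{\left(66 \right)} = \left(- \frac{126 \cdot \frac{222}{99}}{5} - 23060\right) + 66 = \left(- \frac{126 \cdot 222 \cdot \frac{1}{99}}{5} - 23060\right) + 66 = \left(\left(- \frac{126}{5}\right) \frac{74}{33} - 23060\right) + 66 = \left(- \frac{3108}{55} - 23060\right) + 66 = - \frac{1271408}{55} + 66 = - \frac{1267778}{55}$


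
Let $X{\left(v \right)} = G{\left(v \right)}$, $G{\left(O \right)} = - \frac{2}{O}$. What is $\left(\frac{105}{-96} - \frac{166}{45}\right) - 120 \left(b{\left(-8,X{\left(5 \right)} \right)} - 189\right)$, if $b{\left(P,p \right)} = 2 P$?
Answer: $\frac{35417113}{1440} \approx 24595.0$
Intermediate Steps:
$X{\left(v \right)} = - \frac{2}{v}$
$\left(\frac{105}{-96} - \frac{166}{45}\right) - 120 \left(b{\left(-8,X{\left(5 \right)} \right)} - 189\right) = \left(\frac{105}{-96} - \frac{166}{45}\right) - 120 \left(2 \left(-8\right) - 189\right) = \left(105 \left(- \frac{1}{96}\right) - \frac{166}{45}\right) - 120 \left(-16 - 189\right) = \left(- \frac{35}{32} - \frac{166}{45}\right) - -24600 = - \frac{6887}{1440} + 24600 = \frac{35417113}{1440}$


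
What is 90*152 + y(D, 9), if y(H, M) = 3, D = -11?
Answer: 13683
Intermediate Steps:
90*152 + y(D, 9) = 90*152 + 3 = 13680 + 3 = 13683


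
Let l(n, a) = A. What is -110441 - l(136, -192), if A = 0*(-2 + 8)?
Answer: -110441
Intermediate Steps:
A = 0 (A = 0*6 = 0)
l(n, a) = 0
-110441 - l(136, -192) = -110441 - 1*0 = -110441 + 0 = -110441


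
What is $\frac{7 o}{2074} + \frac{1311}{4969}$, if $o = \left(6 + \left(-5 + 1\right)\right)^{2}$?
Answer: $\frac{1429073}{5152853} \approx 0.27734$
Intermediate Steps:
$o = 4$ ($o = \left(6 - 4\right)^{2} = 2^{2} = 4$)
$\frac{7 o}{2074} + \frac{1311}{4969} = \frac{7 \cdot 4}{2074} + \frac{1311}{4969} = 28 \cdot \frac{1}{2074} + 1311 \cdot \frac{1}{4969} = \frac{14}{1037} + \frac{1311}{4969} = \frac{1429073}{5152853}$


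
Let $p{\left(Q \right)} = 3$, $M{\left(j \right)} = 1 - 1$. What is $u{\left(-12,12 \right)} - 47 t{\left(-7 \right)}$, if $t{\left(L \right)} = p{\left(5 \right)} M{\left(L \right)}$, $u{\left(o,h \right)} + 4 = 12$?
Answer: $8$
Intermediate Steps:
$M{\left(j \right)} = 0$
$u{\left(o,h \right)} = 8$ ($u{\left(o,h \right)} = -4 + 12 = 8$)
$t{\left(L \right)} = 0$ ($t{\left(L \right)} = 3 \cdot 0 = 0$)
$u{\left(-12,12 \right)} - 47 t{\left(-7 \right)} = 8 - 0 = 8 + 0 = 8$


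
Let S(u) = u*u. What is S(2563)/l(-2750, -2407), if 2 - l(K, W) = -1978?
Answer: 597179/180 ≈ 3317.7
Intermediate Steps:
l(K, W) = 1980 (l(K, W) = 2 - 1*(-1978) = 2 + 1978 = 1980)
S(u) = u**2
S(2563)/l(-2750, -2407) = 2563**2/1980 = 6568969*(1/1980) = 597179/180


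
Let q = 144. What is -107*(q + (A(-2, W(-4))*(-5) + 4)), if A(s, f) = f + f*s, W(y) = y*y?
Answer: -24396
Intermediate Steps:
W(y) = y²
-107*(q + (A(-2, W(-4))*(-5) + 4)) = -107*(144 + (((-4)²*(1 - 2))*(-5) + 4)) = -107*(144 + ((16*(-1))*(-5) + 4)) = -107*(144 + (-16*(-5) + 4)) = -107*(144 + (80 + 4)) = -107*(144 + 84) = -107*228 = -24396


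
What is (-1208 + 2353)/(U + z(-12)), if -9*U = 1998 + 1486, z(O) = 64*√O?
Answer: -8975655/4029892 - 741960*I*√3/1007473 ≈ -2.2273 - 1.2756*I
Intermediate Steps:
U = -3484/9 (U = -(1998 + 1486)/9 = -⅑*3484 = -3484/9 ≈ -387.11)
(-1208 + 2353)/(U + z(-12)) = (-1208 + 2353)/(-3484/9 + 64*√(-12)) = 1145/(-3484/9 + 64*(2*I*√3)) = 1145/(-3484/9 + 128*I*√3)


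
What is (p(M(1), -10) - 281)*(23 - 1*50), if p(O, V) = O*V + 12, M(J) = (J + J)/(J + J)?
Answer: 7533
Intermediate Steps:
M(J) = 1 (M(J) = (2*J)/((2*J)) = (2*J)*(1/(2*J)) = 1)
p(O, V) = 12 + O*V
(p(M(1), -10) - 281)*(23 - 1*50) = ((12 + 1*(-10)) - 281)*(23 - 1*50) = ((12 - 10) - 281)*(23 - 50) = (2 - 281)*(-27) = -279*(-27) = 7533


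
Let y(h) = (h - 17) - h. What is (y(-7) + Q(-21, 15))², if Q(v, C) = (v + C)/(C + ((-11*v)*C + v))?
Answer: 384277609/1329409 ≈ 289.06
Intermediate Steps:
y(h) = -17 (y(h) = (-17 + h) - h = -17)
Q(v, C) = (C + v)/(C + v - 11*C*v) (Q(v, C) = (C + v)/(C + (-11*C*v + v)) = (C + v)/(C + (v - 11*C*v)) = (C + v)/(C + v - 11*C*v))
(y(-7) + Q(-21, 15))² = (-17 + (15 - 21)/(15 - 21 - 11*15*(-21)))² = (-17 - 6/(15 - 21 + 3465))² = (-17 - 6/3459)² = (-17 + (1/3459)*(-6))² = (-17 - 2/1153)² = (-19603/1153)² = 384277609/1329409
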